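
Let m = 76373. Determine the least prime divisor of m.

11

76373 is odd.
Digit sum 26, not divisible by 3.
Ends in 3: not divisible by 5.
7: 76373 = 7·10910 + 3
11: 76373 = 11·6943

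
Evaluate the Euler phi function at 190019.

Factor: 190019 = 19 · 73 · 137.
φ(190019) = (19−1) · (73−1) · (137−1) = 18 · 72 · 136 = 176256.

176256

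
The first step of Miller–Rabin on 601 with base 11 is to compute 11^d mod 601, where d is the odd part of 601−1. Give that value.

542

601 − 1 = 600 = 2^3 · 75, so d = 75.
11^1 ≡ 11 (mod 601)
11^2 ≡ 11^2 = 121 ≡ 121 (mod 601)
11^4 ≡ 121^2 = 14641 ≡ 217 (mod 601)
11^8 ≡ 217^2 = 47089 ≡ 211 (mod 601)
11^16 ≡ 211^2 = 44521 ≡ 47 (mod 601)
11^32 ≡ 47^2 = 2209 ≡ 406 (mod 601)
11^64 ≡ 406^2 = 164836 ≡ 162 (mod 601)
75 = 64 + 8 + 2 + 1 in binary powers of 2.
So 11^75 ≡ 162 · 211 · 121 · 11 ≡ 542 (mod 601).
Squaring chain: 542 → 476 → 600; reaches −1, so base 11 does not prove 601 composite.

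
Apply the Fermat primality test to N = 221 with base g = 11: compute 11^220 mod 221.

11^1 ≡ 11 (mod 221)
11^2 ≡ 11^2 = 121 ≡ 121 (mod 221)
11^4 ≡ 121^2 = 14641 ≡ 55 (mod 221)
11^8 ≡ 55^2 = 3025 ≡ 152 (mod 221)
11^16 ≡ 152^2 = 23104 ≡ 120 (mod 221)
11^32 ≡ 120^2 = 14400 ≡ 35 (mod 221)
11^64 ≡ 35^2 = 1225 ≡ 120 (mod 221)
11^128 ≡ 120^2 = 14400 ≡ 35 (mod 221)
220 = 128 + 64 + 16 + 8 + 4 in binary powers of 2.
So 11^220 ≡ 35 · 120 · 120 · 152 · 55 ≡ 81 (mod 221).
Since 81 ≠ 1, base 11 is a Fermat witness: 221 is composite.

81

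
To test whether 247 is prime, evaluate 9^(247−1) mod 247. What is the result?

235

9^1 ≡ 9 (mod 247)
9^2 ≡ 9^2 = 81 ≡ 81 (mod 247)
9^4 ≡ 81^2 = 6561 ≡ 139 (mod 247)
9^8 ≡ 139^2 = 19321 ≡ 55 (mod 247)
9^16 ≡ 55^2 = 3025 ≡ 61 (mod 247)
9^32 ≡ 61^2 = 3721 ≡ 16 (mod 247)
9^64 ≡ 16^2 = 256 ≡ 9 (mod 247)
9^128 ≡ 9^2 = 81 ≡ 81 (mod 247)
246 = 128 + 64 + 32 + 16 + 4 + 2 in binary powers of 2.
So 9^246 ≡ 81 · 9 · 16 · 61 · 139 · 81 ≡ 235 (mod 247).
Since 235 ≠ 1, base 9 is a Fermat witness: 247 is composite.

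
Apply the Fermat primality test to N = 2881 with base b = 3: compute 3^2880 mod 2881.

618

3^1 ≡ 3 (mod 2881)
3^2 ≡ 3^2 = 9 ≡ 9 (mod 2881)
3^4 ≡ 9^2 = 81 ≡ 81 (mod 2881)
3^8 ≡ 81^2 = 6561 ≡ 799 (mod 2881)
3^16 ≡ 799^2 = 638401 ≡ 1700 (mod 2881)
3^32 ≡ 1700^2 = 2890000 ≡ 357 (mod 2881)
3^64 ≡ 357^2 = 127449 ≡ 685 (mod 2881)
3^128 ≡ 685^2 = 469225 ≡ 2503 (mod 2881)
3^256 ≡ 2503^2 = 6265009 ≡ 1715 (mod 2881)
3^512 ≡ 1715^2 = 2941225 ≡ 2605 (mod 2881)
3^1024 ≡ 2605^2 = 6786025 ≡ 1270 (mod 2881)
3^2048 ≡ 1270^2 = 1612900 ≡ 2421 (mod 2881)
2880 = 2048 + 512 + 256 + 64 in binary powers of 2.
So 3^2880 ≡ 2421 · 2605 · 1715 · 685 ≡ 618 (mod 2881).
Since 618 ≠ 1, base 3 is a Fermat witness: 2881 is composite.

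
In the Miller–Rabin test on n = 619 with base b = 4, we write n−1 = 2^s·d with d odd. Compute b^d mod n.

619 − 1 = 618 = 2^1 · 309, so d = 309.
4^1 ≡ 4 (mod 619)
4^2 ≡ 4^2 = 16 ≡ 16 (mod 619)
4^4 ≡ 16^2 = 256 ≡ 256 (mod 619)
4^8 ≡ 256^2 = 65536 ≡ 541 (mod 619)
4^16 ≡ 541^2 = 292681 ≡ 513 (mod 619)
4^32 ≡ 513^2 = 263169 ≡ 94 (mod 619)
4^64 ≡ 94^2 = 8836 ≡ 170 (mod 619)
4^128 ≡ 170^2 = 28900 ≡ 426 (mod 619)
4^256 ≡ 426^2 = 181476 ≡ 109 (mod 619)
309 = 256 + 32 + 16 + 4 + 1 in binary powers of 2.
So 4^309 ≡ 109 · 94 · 513 · 256 · 4 ≡ 1 (mod 619).
Since 4^d ≡ 1 (mod 619), base 4 does not prove 619 composite.

1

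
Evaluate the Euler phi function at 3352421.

3285360

Factor: 3352421 = 131 · 157 · 163.
φ(3352421) = (131−1) · (157−1) · (163−1) = 130 · 156 · 162 = 3285360.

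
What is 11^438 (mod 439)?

1

11^1 ≡ 11 (mod 439)
11^2 ≡ 11^2 = 121 ≡ 121 (mod 439)
11^4 ≡ 121^2 = 14641 ≡ 154 (mod 439)
11^8 ≡ 154^2 = 23716 ≡ 10 (mod 439)
11^16 ≡ 10^2 = 100 ≡ 100 (mod 439)
11^32 ≡ 100^2 = 10000 ≡ 342 (mod 439)
11^64 ≡ 342^2 = 116964 ≡ 190 (mod 439)
11^128 ≡ 190^2 = 36100 ≡ 102 (mod 439)
11^256 ≡ 102^2 = 10404 ≡ 307 (mod 439)
438 = 256 + 128 + 32 + 16 + 4 + 2 in binary powers of 2.
So 11^438 ≡ 307 · 102 · 342 · 100 · 154 · 121 ≡ 1 (mod 439).
Since the result is 1, base 11 gives no evidence that 439 is composite.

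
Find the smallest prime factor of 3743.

3743 is odd.
Digit sum 17, not divisible by 3.
Ends in 3: not divisible by 5.
7: 3743 = 7·534 + 5
11: 3743 = 11·340 + 3
13: 3743 = 13·287 + 12
17: 3743 = 17·220 + 3
19: 3743 = 19·197

19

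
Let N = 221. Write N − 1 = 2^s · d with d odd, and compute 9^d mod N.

87

221 − 1 = 220 = 2^2 · 55, so d = 55.
9^1 ≡ 9 (mod 221)
9^2 ≡ 9^2 = 81 ≡ 81 (mod 221)
9^4 ≡ 81^2 = 6561 ≡ 152 (mod 221)
9^8 ≡ 152^2 = 23104 ≡ 120 (mod 221)
9^16 ≡ 120^2 = 14400 ≡ 35 (mod 221)
9^32 ≡ 35^2 = 1225 ≡ 120 (mod 221)
55 = 32 + 16 + 4 + 2 + 1 in binary powers of 2.
So 9^55 ≡ 120 · 35 · 152 · 81 · 9 ≡ 87 (mod 221).
Squaring chain: 87 → 55; never reaches −1, so base 9 is a Miller–Rabin witness that 221 is composite.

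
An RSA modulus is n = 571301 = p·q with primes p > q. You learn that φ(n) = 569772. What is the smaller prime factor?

φ(n) = (p−1)(q−1) = n − (p+q) + 1, so p + q = 571301 − 569772 + 1 = 1530.
p and q are the roots of t² − 1530t + 571301 = 0.
Discriminant: 1530² − 4·571301 = 2340900 − 2285204 = 55696; √55696 = 236.
q = (1530 − 236)/2 = 647, p = (1530 + 236)/2 = 883.
Check: 647 · 883 = 571301.

647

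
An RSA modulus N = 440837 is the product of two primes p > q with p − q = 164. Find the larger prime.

Since p = q + 164, we have 440837 = q(q + 164), so q² + 164q − 440837 = 0.
Discriminant: 164² + 4·440837 = 26896 + 1763348 = 1790244; √1790244 = 1338.
q = (−164 + 1338)/2 = 587, and p = q + 164 = 751.
Check: 587 · 751 = 440837.

751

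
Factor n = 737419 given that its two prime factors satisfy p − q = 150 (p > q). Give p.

937

Since p = q + 150, we have 737419 = q(q + 150), so q² + 150q − 737419 = 0.
Discriminant: 150² + 4·737419 = 22500 + 2949676 = 2972176; √2972176 = 1724.
q = (−150 + 1724)/2 = 787, and p = q + 150 = 937.
Check: 787 · 937 = 737419.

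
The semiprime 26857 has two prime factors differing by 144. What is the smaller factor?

Since p = q + 144, we have 26857 = q(q + 144), so q² + 144q − 26857 = 0.
Discriminant: 144² + 4·26857 = 20736 + 107428 = 128164; √128164 = 358.
q = (−144 + 358)/2 = 107, and p = q + 144 = 251.
Check: 107 · 251 = 26857.

107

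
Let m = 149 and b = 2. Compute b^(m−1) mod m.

1

2^1 ≡ 2 (mod 149)
2^2 ≡ 2^2 = 4 ≡ 4 (mod 149)
2^4 ≡ 4^2 = 16 ≡ 16 (mod 149)
2^8 ≡ 16^2 = 256 ≡ 107 (mod 149)
2^16 ≡ 107^2 = 11449 ≡ 125 (mod 149)
2^32 ≡ 125^2 = 15625 ≡ 129 (mod 149)
2^64 ≡ 129^2 = 16641 ≡ 102 (mod 149)
2^128 ≡ 102^2 = 10404 ≡ 123 (mod 149)
148 = 128 + 16 + 4 in binary powers of 2.
So 2^148 ≡ 123 · 125 · 16 ≡ 1 (mod 149).
Since the result is 1, base 2 gives no evidence that 149 is composite.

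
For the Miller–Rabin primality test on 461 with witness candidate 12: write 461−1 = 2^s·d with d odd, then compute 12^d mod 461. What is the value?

48

461 − 1 = 460 = 2^2 · 115, so d = 115.
12^1 ≡ 12 (mod 461)
12^2 ≡ 12^2 = 144 ≡ 144 (mod 461)
12^4 ≡ 144^2 = 20736 ≡ 452 (mod 461)
12^8 ≡ 452^2 = 204304 ≡ 81 (mod 461)
12^16 ≡ 81^2 = 6561 ≡ 107 (mod 461)
12^32 ≡ 107^2 = 11449 ≡ 385 (mod 461)
12^64 ≡ 385^2 = 148225 ≡ 244 (mod 461)
115 = 64 + 32 + 16 + 2 + 1 in binary powers of 2.
So 12^115 ≡ 244 · 385 · 107 · 144 · 12 ≡ 48 (mod 461).
Squaring chain: 48 → 460; reaches −1, so base 12 does not prove 461 composite.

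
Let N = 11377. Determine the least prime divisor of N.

31

11377 is odd.
Digit sum 19, not divisible by 3.
Ends in 7: not divisible by 5.
7: 11377 = 7·1625 + 2
11: 11377 = 11·1034 + 3
13: 11377 = 13·875 + 2
17: 11377 = 17·669 + 4
19: 11377 = 19·598 + 15
23: 11377 = 23·494 + 15
29: 11377 = 29·392 + 9
31: 11377 = 31·367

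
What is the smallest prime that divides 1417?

13

1417 is odd.
Digit sum 13, not divisible by 3.
Ends in 7: not divisible by 5.
7: 1417 = 7·202 + 3
11: 1417 = 11·128 + 9
13: 1417 = 13·109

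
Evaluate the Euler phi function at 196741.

Factor: 196741 = 17 · 71 · 163.
φ(196741) = (17−1) · (71−1) · (163−1) = 16 · 70 · 162 = 181440.

181440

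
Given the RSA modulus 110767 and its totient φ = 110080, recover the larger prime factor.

φ(n) = (p−1)(q−1) = n − (p+q) + 1, so p + q = 110767 − 110080 + 1 = 688.
p and q are the roots of t² − 688t + 110767 = 0.
Discriminant: 688² − 4·110767 = 473344 − 443068 = 30276; √30276 = 174.
q = (688 − 174)/2 = 257, p = (688 + 174)/2 = 431.
Check: 257 · 431 = 110767.

431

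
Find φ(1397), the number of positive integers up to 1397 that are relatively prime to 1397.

Factor: 1397 = 11 · 127.
φ(1397) = (11−1) · (127−1) = 10 · 126 = 1260.

1260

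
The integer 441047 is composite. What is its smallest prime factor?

19

441047 is odd.
Digit sum 20, not divisible by 3.
Ends in 7: not divisible by 5.
7: 441047 = 7·63006 + 5
11: 441047 = 11·40095 + 2
13: 441047 = 13·33926 + 9
17: 441047 = 17·25943 + 16
19: 441047 = 19·23213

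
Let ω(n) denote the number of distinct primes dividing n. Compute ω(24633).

4

24633 = 3^2 · 2737
2737 = 7 · 391
391 = 17 · 23
24633 = 3^2 · 7 · 17 · 23, which has 4 distinct prime factors.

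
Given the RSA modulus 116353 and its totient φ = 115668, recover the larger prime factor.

φ(n) = (p−1)(q−1) = n − (p+q) + 1, so p + q = 116353 − 115668 + 1 = 686.
p and q are the roots of t² − 686t + 116353 = 0.
Discriminant: 686² − 4·116353 = 470596 − 465412 = 5184; √5184 = 72.
q = (686 − 72)/2 = 307, p = (686 + 72)/2 = 379.
Check: 307 · 379 = 116353.

379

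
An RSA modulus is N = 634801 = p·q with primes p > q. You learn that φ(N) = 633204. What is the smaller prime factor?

φ(n) = (p−1)(q−1) = n − (p+q) + 1, so p + q = 634801 − 633204 + 1 = 1598.
p and q are the roots of t² − 1598t + 634801 = 0.
Discriminant: 1598² − 4·634801 = 2553604 − 2539204 = 14400; √14400 = 120.
q = (1598 − 120)/2 = 739, p = (1598 + 120)/2 = 859.
Check: 739 · 859 = 634801.

739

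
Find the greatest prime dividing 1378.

53

1378 = 2 · 689
689 = 13 · 53
53 is prime.
So 1378 = 2 · 13 · 53; the largest prime factor is 53.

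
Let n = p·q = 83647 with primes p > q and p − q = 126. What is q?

Since p = q + 126, we have 83647 = q(q + 126), so q² + 126q − 83647 = 0.
Discriminant: 126² + 4·83647 = 15876 + 334588 = 350464; √350464 = 592.
q = (−126 + 592)/2 = 233, and p = q + 126 = 359.
Check: 233 · 359 = 83647.

233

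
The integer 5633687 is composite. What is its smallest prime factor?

5633687 is odd.
Digit sum 38, not divisible by 3.
Ends in 7: not divisible by 5.
7: 5633687 = 7·804812 + 3
11: 5633687 = 11·512153 + 4
13: 5633687 = 13·433360 + 7
17: 5633687 = 17·331393 + 6
19: 5633687 = 19·296509 + 16
23: 5633687 = 23·244942 + 21
29: 5633687 = 29·194265 + 2
31: 5633687 = 31·181731 + 26
37: 5633687 = 37·152261 + 30
41: 5633687 = 41·137407

41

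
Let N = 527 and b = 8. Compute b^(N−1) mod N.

8^1 ≡ 8 (mod 527)
8^2 ≡ 8^2 = 64 ≡ 64 (mod 527)
8^4 ≡ 64^2 = 4096 ≡ 407 (mod 527)
8^8 ≡ 407^2 = 165649 ≡ 171 (mod 527)
8^16 ≡ 171^2 = 29241 ≡ 256 (mod 527)
8^32 ≡ 256^2 = 65536 ≡ 188 (mod 527)
8^64 ≡ 188^2 = 35344 ≡ 35 (mod 527)
8^128 ≡ 35^2 = 1225 ≡ 171 (mod 527)
8^256 ≡ 171^2 = 29241 ≡ 256 (mod 527)
8^512 ≡ 256^2 = 65536 ≡ 188 (mod 527)
526 = 512 + 8 + 4 + 2 in binary powers of 2.
So 8^526 ≡ 188 · 171 · 407 · 64 ≡ 225 (mod 527).
Since 225 ≠ 1, base 8 is a Fermat witness: 527 is composite.

225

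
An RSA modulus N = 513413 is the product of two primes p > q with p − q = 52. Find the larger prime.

Since p = q + 52, we have 513413 = q(q + 52), so q² + 52q − 513413 = 0.
Discriminant: 52² + 4·513413 = 2704 + 2053652 = 2056356; √2056356 = 1434.
q = (−52 + 1434)/2 = 691, and p = q + 52 = 743.
Check: 691 · 743 = 513413.

743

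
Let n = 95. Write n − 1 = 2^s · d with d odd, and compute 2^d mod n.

53

95 − 1 = 94 = 2^1 · 47, so d = 47.
2^1 ≡ 2 (mod 95)
2^2 ≡ 2^2 = 4 ≡ 4 (mod 95)
2^4 ≡ 4^2 = 16 ≡ 16 (mod 95)
2^8 ≡ 16^2 = 256 ≡ 66 (mod 95)
2^16 ≡ 66^2 = 4356 ≡ 81 (mod 95)
2^32 ≡ 81^2 = 6561 ≡ 6 (mod 95)
47 = 32 + 8 + 4 + 2 + 1 in binary powers of 2.
So 2^47 ≡ 6 · 66 · 16 · 4 · 2 ≡ 53 (mod 95).
Squaring chain: 53; never reaches −1, so base 2 is a Miller–Rabin witness that 95 is composite.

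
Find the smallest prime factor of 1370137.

1370137 is odd.
Digit sum 22, not divisible by 3.
Ends in 7: not divisible by 5.
7: 1370137 = 7·195733 + 6
11: 1370137 = 11·124557 + 10
13: 1370137 = 13·105395 + 2
17: 1370137 = 17·80596 + 5
19: 1370137 = 19·72112 + 9
23: 1370137 = 23·59571 + 4
29: 1370137 = 29·47246 + 3
31: 1370137 = 31·44197 + 30
37: 1370137 = 37·37030 + 27
41: 1370137 = 41·33417 + 40
43: 1370137 = 43·31863 + 28
47: 1370137 = 47·29151 + 40
53: 1370137 = 53·25851 + 34
59: 1370137 = 59·23222 + 39
61: 1370137 = 61·22461 + 16
67: 1370137 = 67·20449 + 54
71: 1370137 = 71·19297 + 50
73: 1370137 = 73·18769

73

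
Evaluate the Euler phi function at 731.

Factor: 731 = 17 · 43.
φ(731) = (17−1) · (43−1) = 16 · 42 = 672.

672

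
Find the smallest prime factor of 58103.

97

58103 is odd.
Digit sum 17, not divisible by 3.
Ends in 3: not divisible by 5.
7: 58103 = 7·8300 + 3
11: 58103 = 11·5282 + 1
13: 58103 = 13·4469 + 6
17: 58103 = 17·3417 + 14
19: 58103 = 19·3058 + 1
23: 58103 = 23·2526 + 5
29: 58103 = 29·2003 + 16
31: 58103 = 31·1874 + 9
37: 58103 = 37·1570 + 13
41: 58103 = 41·1417 + 6
43: 58103 = 43·1351 + 10
47: 58103 = 47·1236 + 11
53: 58103 = 53·1096 + 15
59: 58103 = 59·984 + 47
61: 58103 = 61·952 + 31
67: 58103 = 67·867 + 14
71: 58103 = 71·818 + 25
73: 58103 = 73·795 + 68
79: 58103 = 79·735 + 38
83: 58103 = 83·700 + 3
89: 58103 = 89·652 + 75
97: 58103 = 97·599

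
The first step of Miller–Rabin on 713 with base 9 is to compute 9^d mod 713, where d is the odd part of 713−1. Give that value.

193

713 − 1 = 712 = 2^3 · 89, so d = 89.
9^1 ≡ 9 (mod 713)
9^2 ≡ 9^2 = 81 ≡ 81 (mod 713)
9^4 ≡ 81^2 = 6561 ≡ 144 (mod 713)
9^8 ≡ 144^2 = 20736 ≡ 59 (mod 713)
9^16 ≡ 59^2 = 3481 ≡ 629 (mod 713)
9^32 ≡ 629^2 = 395641 ≡ 639 (mod 713)
9^64 ≡ 639^2 = 408321 ≡ 485 (mod 713)
89 = 64 + 16 + 8 + 1 in binary powers of 2.
So 9^89 ≡ 485 · 629 · 59 · 9 ≡ 193 (mod 713).
Squaring chain: 193 → 173 → 696; never reaches −1, so base 9 is a Miller–Rabin witness that 713 is composite.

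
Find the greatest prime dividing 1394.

1394 = 2 · 697
697 = 17 · 41
41 is prime.
So 1394 = 2 · 17 · 41; the largest prime factor is 41.

41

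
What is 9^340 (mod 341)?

67

9^1 ≡ 9 (mod 341)
9^2 ≡ 9^2 = 81 ≡ 81 (mod 341)
9^4 ≡ 81^2 = 6561 ≡ 82 (mod 341)
9^8 ≡ 82^2 = 6724 ≡ 245 (mod 341)
9^16 ≡ 245^2 = 60025 ≡ 9 (mod 341)
9^32 ≡ 9^2 = 81 ≡ 81 (mod 341)
9^64 ≡ 81^2 = 6561 ≡ 82 (mod 341)
9^128 ≡ 82^2 = 6724 ≡ 245 (mod 341)
9^256 ≡ 245^2 = 60025 ≡ 9 (mod 341)
340 = 256 + 64 + 16 + 4 in binary powers of 2.
So 9^340 ≡ 9 · 82 · 9 · 82 ≡ 67 (mod 341).
Since 67 ≠ 1, base 9 is a Fermat witness: 341 is composite.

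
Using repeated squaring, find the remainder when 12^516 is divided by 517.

12^1 ≡ 12 (mod 517)
12^2 ≡ 12^2 = 144 ≡ 144 (mod 517)
12^4 ≡ 144^2 = 20736 ≡ 56 (mod 517)
12^8 ≡ 56^2 = 3136 ≡ 34 (mod 517)
12^16 ≡ 34^2 = 1156 ≡ 122 (mod 517)
12^32 ≡ 122^2 = 14884 ≡ 408 (mod 517)
12^64 ≡ 408^2 = 166464 ≡ 507 (mod 517)
12^128 ≡ 507^2 = 257049 ≡ 100 (mod 517)
12^256 ≡ 100^2 = 10000 ≡ 177 (mod 517)
12^512 ≡ 177^2 = 31329 ≡ 309 (mod 517)
516 = 512 + 4 in binary powers of 2.
So 12^516 ≡ 309 · 56 ≡ 243 (mod 517).
Since 243 ≠ 1, base 12 is a Fermat witness: 517 is composite.

243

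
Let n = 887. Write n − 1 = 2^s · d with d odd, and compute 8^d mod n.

887 − 1 = 886 = 2^1 · 443, so d = 443.
8^1 ≡ 8 (mod 887)
8^2 ≡ 8^2 = 64 ≡ 64 (mod 887)
8^4 ≡ 64^2 = 4096 ≡ 548 (mod 887)
8^8 ≡ 548^2 = 300304 ≡ 498 (mod 887)
8^16 ≡ 498^2 = 248004 ≡ 531 (mod 887)
8^32 ≡ 531^2 = 281961 ≡ 782 (mod 887)
8^64 ≡ 782^2 = 611524 ≡ 381 (mod 887)
8^128 ≡ 381^2 = 145161 ≡ 580 (mod 887)
8^256 ≡ 580^2 = 336400 ≡ 227 (mod 887)
443 = 256 + 128 + 32 + 16 + 8 + 2 + 1 in binary powers of 2.
So 8^443 ≡ 227 · 580 · 782 · 531 · 498 · 64 · 8 ≡ 1 (mod 887).
Since 8^d ≡ 1 (mod 887), base 8 does not prove 887 composite.

1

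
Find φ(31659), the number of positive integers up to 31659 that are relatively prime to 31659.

20640

Factor: 31659 = 3 · 61 · 173.
φ(31659) = (3−1) · (61−1) · (173−1) = 2 · 60 · 172 = 20640.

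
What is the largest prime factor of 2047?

2047 = 23 · 89
89 is prime.
So 2047 = 23 · 89; the largest prime factor is 89.

89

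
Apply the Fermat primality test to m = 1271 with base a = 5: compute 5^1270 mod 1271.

5^1 ≡ 5 (mod 1271)
5^2 ≡ 5^2 = 25 ≡ 25 (mod 1271)
5^4 ≡ 25^2 = 625 ≡ 625 (mod 1271)
5^8 ≡ 625^2 = 390625 ≡ 428 (mod 1271)
5^16 ≡ 428^2 = 183184 ≡ 160 (mod 1271)
5^32 ≡ 160^2 = 25600 ≡ 180 (mod 1271)
5^64 ≡ 180^2 = 32400 ≡ 625 (mod 1271)
5^128 ≡ 625^2 = 390625 ≡ 428 (mod 1271)
5^256 ≡ 428^2 = 183184 ≡ 160 (mod 1271)
5^512 ≡ 160^2 = 25600 ≡ 180 (mod 1271)
5^1024 ≡ 180^2 = 32400 ≡ 625 (mod 1271)
1270 = 1024 + 128 + 64 + 32 + 16 + 4 + 2 in binary powers of 2.
So 5^1270 ≡ 625 · 428 · 625 · 180 · 160 · 625 · 25 ≡ 532 (mod 1271).
Since 532 ≠ 1, base 5 is a Fermat witness: 1271 is composite.

532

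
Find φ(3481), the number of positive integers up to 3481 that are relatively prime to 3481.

3422

Factor: 3481 = 59^2.
φ(3481) = 59^1·(59−1) = 3422.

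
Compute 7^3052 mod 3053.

767

7^1 ≡ 7 (mod 3053)
7^2 ≡ 7^2 = 49 ≡ 49 (mod 3053)
7^4 ≡ 49^2 = 2401 ≡ 2401 (mod 3053)
7^8 ≡ 2401^2 = 5764801 ≡ 737 (mod 3053)
7^16 ≡ 737^2 = 543169 ≡ 2788 (mod 3053)
7^32 ≡ 2788^2 = 7772944 ≡ 6 (mod 3053)
7^64 ≡ 6^2 = 36 ≡ 36 (mod 3053)
7^128 ≡ 36^2 = 1296 ≡ 1296 (mod 3053)
7^256 ≡ 1296^2 = 1679616 ≡ 466 (mod 3053)
7^512 ≡ 466^2 = 217156 ≡ 393 (mod 3053)
7^1024 ≡ 393^2 = 154449 ≡ 1799 (mod 3053)
7^2048 ≡ 1799^2 = 3236401 ≡ 221 (mod 3053)
3052 = 2048 + 512 + 256 + 128 + 64 + 32 + 8 + 4 in binary powers of 2.
So 7^3052 ≡ 221 · 393 · 466 · 1296 · 36 · 6 · 737 · 2401 ≡ 767 (mod 3053).
Since 767 ≠ 1, base 7 is a Fermat witness: 3053 is composite.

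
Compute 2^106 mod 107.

1

2^1 ≡ 2 (mod 107)
2^2 ≡ 2^2 = 4 ≡ 4 (mod 107)
2^4 ≡ 4^2 = 16 ≡ 16 (mod 107)
2^8 ≡ 16^2 = 256 ≡ 42 (mod 107)
2^16 ≡ 42^2 = 1764 ≡ 52 (mod 107)
2^32 ≡ 52^2 = 2704 ≡ 29 (mod 107)
2^64 ≡ 29^2 = 841 ≡ 92 (mod 107)
106 = 64 + 32 + 8 + 2 in binary powers of 2.
So 2^106 ≡ 92 · 29 · 42 · 4 ≡ 1 (mod 107).
Since the result is 1, base 2 gives no evidence that 107 is composite.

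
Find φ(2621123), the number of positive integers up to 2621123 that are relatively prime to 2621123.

Factor: 2621123 = 109 · 139 · 173.
φ(2621123) = (109−1) · (139−1) · (173−1) = 108 · 138 · 172 = 2563488.

2563488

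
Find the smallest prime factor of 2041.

13

2041 is odd.
Digit sum 7, not divisible by 3.
Ends in 1: not divisible by 5.
7: 2041 = 7·291 + 4
11: 2041 = 11·185 + 6
13: 2041 = 13·157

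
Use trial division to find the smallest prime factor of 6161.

61

6161 is odd.
Digit sum 14, not divisible by 3.
Ends in 1: not divisible by 5.
7: 6161 = 7·880 + 1
11: 6161 = 11·560 + 1
13: 6161 = 13·473 + 12
17: 6161 = 17·362 + 7
19: 6161 = 19·324 + 5
23: 6161 = 23·267 + 20
29: 6161 = 29·212 + 13
31: 6161 = 31·198 + 23
37: 6161 = 37·166 + 19
41: 6161 = 41·150 + 11
43: 6161 = 43·143 + 12
47: 6161 = 47·131 + 4
53: 6161 = 53·116 + 13
59: 6161 = 59·104 + 25
61: 6161 = 61·101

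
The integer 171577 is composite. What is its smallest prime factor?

7

171577 is odd.
Digit sum 28, not divisible by 3.
Ends in 7: not divisible by 5.
7: 171577 = 7·24511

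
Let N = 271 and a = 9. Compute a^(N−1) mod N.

9^1 ≡ 9 (mod 271)
9^2 ≡ 9^2 = 81 ≡ 81 (mod 271)
9^4 ≡ 81^2 = 6561 ≡ 57 (mod 271)
9^8 ≡ 57^2 = 3249 ≡ 268 (mod 271)
9^16 ≡ 268^2 = 71824 ≡ 9 (mod 271)
9^32 ≡ 9^2 = 81 ≡ 81 (mod 271)
9^64 ≡ 81^2 = 6561 ≡ 57 (mod 271)
9^128 ≡ 57^2 = 3249 ≡ 268 (mod 271)
9^256 ≡ 268^2 = 71824 ≡ 9 (mod 271)
270 = 256 + 8 + 4 + 2 in binary powers of 2.
So 9^270 ≡ 9 · 268 · 57 · 81 ≡ 1 (mod 271).
Since the result is 1, base 9 gives no evidence that 271 is composite.

1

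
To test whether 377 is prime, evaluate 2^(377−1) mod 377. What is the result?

94

2^1 ≡ 2 (mod 377)
2^2 ≡ 2^2 = 4 ≡ 4 (mod 377)
2^4 ≡ 4^2 = 16 ≡ 16 (mod 377)
2^8 ≡ 16^2 = 256 ≡ 256 (mod 377)
2^16 ≡ 256^2 = 65536 ≡ 315 (mod 377)
2^32 ≡ 315^2 = 99225 ≡ 74 (mod 377)
2^64 ≡ 74^2 = 5476 ≡ 198 (mod 377)
2^128 ≡ 198^2 = 39204 ≡ 373 (mod 377)
2^256 ≡ 373^2 = 139129 ≡ 16 (mod 377)
376 = 256 + 64 + 32 + 16 + 8 in binary powers of 2.
So 2^376 ≡ 16 · 198 · 74 · 315 · 256 ≡ 94 (mod 377).
Since 94 ≠ 1, base 2 is a Fermat witness: 377 is composite.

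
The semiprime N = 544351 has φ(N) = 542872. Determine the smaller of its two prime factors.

683

φ(n) = (p−1)(q−1) = n − (p+q) + 1, so p + q = 544351 − 542872 + 1 = 1480.
p and q are the roots of t² − 1480t + 544351 = 0.
Discriminant: 1480² − 4·544351 = 2190400 − 2177404 = 12996; √12996 = 114.
q = (1480 − 114)/2 = 683, p = (1480 + 114)/2 = 797.
Check: 683 · 797 = 544351.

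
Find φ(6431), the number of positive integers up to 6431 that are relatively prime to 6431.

Factor: 6431 = 59 · 109.
φ(6431) = (59−1) · (109−1) = 58 · 108 = 6264.

6264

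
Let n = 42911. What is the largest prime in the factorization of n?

83

42911 = 11 · 3901
3901 = 47 · 83
83 is prime.
So 42911 = 11 · 47 · 83; the largest prime factor is 83.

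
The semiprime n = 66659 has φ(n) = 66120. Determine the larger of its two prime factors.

349

φ(n) = (p−1)(q−1) = n − (p+q) + 1, so p + q = 66659 − 66120 + 1 = 540.
p and q are the roots of t² − 540t + 66659 = 0.
Discriminant: 540² − 4·66659 = 291600 − 266636 = 24964; √24964 = 158.
q = (540 − 158)/2 = 191, p = (540 + 158)/2 = 349.
Check: 191 · 349 = 66659.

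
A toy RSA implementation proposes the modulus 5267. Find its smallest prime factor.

5267 is odd.
Digit sum 20, not divisible by 3.
Ends in 7: not divisible by 5.
7: 5267 = 7·752 + 3
11: 5267 = 11·478 + 9
13: 5267 = 13·405 + 2
17: 5267 = 17·309 + 14
19: 5267 = 19·277 + 4
23: 5267 = 23·229

23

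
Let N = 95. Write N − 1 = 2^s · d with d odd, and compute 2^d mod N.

53

95 − 1 = 94 = 2^1 · 47, so d = 47.
2^1 ≡ 2 (mod 95)
2^2 ≡ 2^2 = 4 ≡ 4 (mod 95)
2^4 ≡ 4^2 = 16 ≡ 16 (mod 95)
2^8 ≡ 16^2 = 256 ≡ 66 (mod 95)
2^16 ≡ 66^2 = 4356 ≡ 81 (mod 95)
2^32 ≡ 81^2 = 6561 ≡ 6 (mod 95)
47 = 32 + 8 + 4 + 2 + 1 in binary powers of 2.
So 2^47 ≡ 6 · 66 · 16 · 4 · 2 ≡ 53 (mod 95).
Squaring chain: 53; never reaches −1, so base 2 is a Miller–Rabin witness that 95 is composite.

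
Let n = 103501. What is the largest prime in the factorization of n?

83

103501 = 29 · 3569
3569 = 43 · 83
83 is prime.
So 103501 = 29 · 43 · 83; the largest prime factor is 83.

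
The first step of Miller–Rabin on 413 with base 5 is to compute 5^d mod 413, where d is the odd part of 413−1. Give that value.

19

413 − 1 = 412 = 2^2 · 103, so d = 103.
5^1 ≡ 5 (mod 413)
5^2 ≡ 5^2 = 25 ≡ 25 (mod 413)
5^4 ≡ 25^2 = 625 ≡ 212 (mod 413)
5^8 ≡ 212^2 = 44944 ≡ 340 (mod 413)
5^16 ≡ 340^2 = 115600 ≡ 373 (mod 413)
5^32 ≡ 373^2 = 139129 ≡ 361 (mod 413)
5^64 ≡ 361^2 = 130321 ≡ 226 (mod 413)
103 = 64 + 32 + 4 + 2 + 1 in binary powers of 2.
So 5^103 ≡ 226 · 361 · 212 · 25 · 5 ≡ 19 (mod 413).
Squaring chain: 19 → 361; never reaches −1, so base 5 is a Miller–Rabin witness that 413 is composite.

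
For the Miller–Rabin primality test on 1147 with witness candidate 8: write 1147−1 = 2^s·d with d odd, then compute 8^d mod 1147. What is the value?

450

1147 − 1 = 1146 = 2^1 · 573, so d = 573.
8^1 ≡ 8 (mod 1147)
8^2 ≡ 8^2 = 64 ≡ 64 (mod 1147)
8^4 ≡ 64^2 = 4096 ≡ 655 (mod 1147)
8^8 ≡ 655^2 = 429025 ≡ 47 (mod 1147)
8^16 ≡ 47^2 = 2209 ≡ 1062 (mod 1147)
8^32 ≡ 1062^2 = 1127844 ≡ 343 (mod 1147)
8^64 ≡ 343^2 = 117649 ≡ 655 (mod 1147)
8^128 ≡ 655^2 = 429025 ≡ 47 (mod 1147)
8^256 ≡ 47^2 = 2209 ≡ 1062 (mod 1147)
8^512 ≡ 1062^2 = 1127844 ≡ 343 (mod 1147)
573 = 512 + 32 + 16 + 8 + 4 + 1 in binary powers of 2.
So 8^573 ≡ 343 · 343 · 1062 · 47 · 655 · 8 ≡ 450 (mod 1147).
Squaring chain: 450; never reaches −1, so base 8 is a Miller–Rabin witness that 1147 is composite.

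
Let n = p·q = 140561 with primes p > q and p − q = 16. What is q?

367

Since p = q + 16, we have 140561 = q(q + 16), so q² + 16q − 140561 = 0.
Discriminant: 16² + 4·140561 = 256 + 562244 = 562500; √562500 = 750.
q = (−16 + 750)/2 = 367, and p = q + 16 = 383.
Check: 367 · 383 = 140561.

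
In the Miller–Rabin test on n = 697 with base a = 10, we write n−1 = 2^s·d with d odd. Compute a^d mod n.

141

697 − 1 = 696 = 2^3 · 87, so d = 87.
10^1 ≡ 10 (mod 697)
10^2 ≡ 10^2 = 100 ≡ 100 (mod 697)
10^4 ≡ 100^2 = 10000 ≡ 242 (mod 697)
10^8 ≡ 242^2 = 58564 ≡ 16 (mod 697)
10^16 ≡ 16^2 = 256 ≡ 256 (mod 697)
10^32 ≡ 256^2 = 65536 ≡ 18 (mod 697)
10^64 ≡ 18^2 = 324 ≡ 324 (mod 697)
87 = 64 + 16 + 4 + 2 + 1 in binary powers of 2.
So 10^87 ≡ 324 · 256 · 242 · 100 · 10 ≡ 141 (mod 697).
Squaring chain: 141 → 365 → 98; never reaches −1, so base 10 is a Miller–Rabin witness that 697 is composite.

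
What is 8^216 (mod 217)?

8

8^1 ≡ 8 (mod 217)
8^2 ≡ 8^2 = 64 ≡ 64 (mod 217)
8^4 ≡ 64^2 = 4096 ≡ 190 (mod 217)
8^8 ≡ 190^2 = 36100 ≡ 78 (mod 217)
8^16 ≡ 78^2 = 6084 ≡ 8 (mod 217)
8^32 ≡ 8^2 = 64 ≡ 64 (mod 217)
8^64 ≡ 64^2 = 4096 ≡ 190 (mod 217)
8^128 ≡ 190^2 = 36100 ≡ 78 (mod 217)
216 = 128 + 64 + 16 + 8 in binary powers of 2.
So 8^216 ≡ 78 · 190 · 8 · 78 ≡ 8 (mod 217).
Since 8 ≠ 1, base 8 is a Fermat witness: 217 is composite.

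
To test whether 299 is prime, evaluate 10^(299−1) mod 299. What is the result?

10^1 ≡ 10 (mod 299)
10^2 ≡ 10^2 = 100 ≡ 100 (mod 299)
10^4 ≡ 100^2 = 10000 ≡ 133 (mod 299)
10^8 ≡ 133^2 = 17689 ≡ 48 (mod 299)
10^16 ≡ 48^2 = 2304 ≡ 211 (mod 299)
10^32 ≡ 211^2 = 44521 ≡ 269 (mod 299)
10^64 ≡ 269^2 = 72361 ≡ 3 (mod 299)
10^128 ≡ 3^2 = 9 ≡ 9 (mod 299)
10^256 ≡ 9^2 = 81 ≡ 81 (mod 299)
298 = 256 + 32 + 8 + 2 in binary powers of 2.
So 10^298 ≡ 81 · 269 · 48 · 100 ≡ 289 (mod 299).
Since 289 ≠ 1, base 10 is a Fermat witness: 299 is composite.

289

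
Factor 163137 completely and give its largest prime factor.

163137 = 3 · 54379
54379 = 13 · 4183
4183 = 47 · 89
89 is prime.
So 163137 = 3 · 13 · 47 · 89; the largest prime factor is 89.

89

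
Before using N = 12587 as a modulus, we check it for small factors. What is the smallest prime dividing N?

12587 is odd.
Digit sum 23, not divisible by 3.
Ends in 7: not divisible by 5.
7: 12587 = 7·1798 + 1
11: 12587 = 11·1144 + 3
13: 12587 = 13·968 + 3
17: 12587 = 17·740 + 7
19: 12587 = 19·662 + 9
23: 12587 = 23·547 + 6
29: 12587 = 29·434 + 1
31: 12587 = 31·406 + 1
37: 12587 = 37·340 + 7
41: 12587 = 41·307

41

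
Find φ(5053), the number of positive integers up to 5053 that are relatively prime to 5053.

Factor: 5053 = 31 · 163.
φ(5053) = (31−1) · (163−1) = 30 · 162 = 4860.

4860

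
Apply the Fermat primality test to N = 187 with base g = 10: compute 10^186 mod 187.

155

10^1 ≡ 10 (mod 187)
10^2 ≡ 10^2 = 100 ≡ 100 (mod 187)
10^4 ≡ 100^2 = 10000 ≡ 89 (mod 187)
10^8 ≡ 89^2 = 7921 ≡ 67 (mod 187)
10^16 ≡ 67^2 = 4489 ≡ 1 (mod 187)
10^32 ≡ 1^2 = 1 ≡ 1 (mod 187)
10^64 ≡ 1^2 = 1 ≡ 1 (mod 187)
10^128 ≡ 1^2 = 1 ≡ 1 (mod 187)
186 = 128 + 32 + 16 + 8 + 2 in binary powers of 2.
So 10^186 ≡ 1 · 1 · 1 · 67 · 100 ≡ 155 (mod 187).
Since 155 ≠ 1, base 10 is a Fermat witness: 187 is composite.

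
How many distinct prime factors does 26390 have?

26390 = 2 · 13195
13195 = 5 · 2639
2639 = 7 · 377
377 = 13 · 29
26390 = 2 · 5 · 7 · 13 · 29, which has 5 distinct prime factors.

5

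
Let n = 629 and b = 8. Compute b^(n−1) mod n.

322

8^1 ≡ 8 (mod 629)
8^2 ≡ 8^2 = 64 ≡ 64 (mod 629)
8^4 ≡ 64^2 = 4096 ≡ 322 (mod 629)
8^8 ≡ 322^2 = 103684 ≡ 528 (mod 629)
8^16 ≡ 528^2 = 278784 ≡ 137 (mod 629)
8^32 ≡ 137^2 = 18769 ≡ 528 (mod 629)
8^64 ≡ 528^2 = 278784 ≡ 137 (mod 629)
8^128 ≡ 137^2 = 18769 ≡ 528 (mod 629)
8^256 ≡ 528^2 = 278784 ≡ 137 (mod 629)
8^512 ≡ 137^2 = 18769 ≡ 528 (mod 629)
628 = 512 + 64 + 32 + 16 + 4 in binary powers of 2.
So 8^628 ≡ 528 · 137 · 528 · 137 · 322 ≡ 322 (mod 629).
Since 322 ≠ 1, base 8 is a Fermat witness: 629 is composite.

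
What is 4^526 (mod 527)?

4^1 ≡ 4 (mod 527)
4^2 ≡ 4^2 = 16 ≡ 16 (mod 527)
4^4 ≡ 16^2 = 256 ≡ 256 (mod 527)
4^8 ≡ 256^2 = 65536 ≡ 188 (mod 527)
4^16 ≡ 188^2 = 35344 ≡ 35 (mod 527)
4^32 ≡ 35^2 = 1225 ≡ 171 (mod 527)
4^64 ≡ 171^2 = 29241 ≡ 256 (mod 527)
4^128 ≡ 256^2 = 65536 ≡ 188 (mod 527)
4^256 ≡ 188^2 = 35344 ≡ 35 (mod 527)
4^512 ≡ 35^2 = 1225 ≡ 171 (mod 527)
526 = 512 + 8 + 4 + 2 in binary powers of 2.
So 4^526 ≡ 171 · 188 · 256 · 16 ≡ 407 (mod 527).
Since 407 ≠ 1, base 4 is a Fermat witness: 527 is composite.

407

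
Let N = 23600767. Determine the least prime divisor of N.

23600767 is odd.
Digit sum 31, not divisible by 3.
Ends in 7: not divisible by 5.
7: 23600767 = 7·3371538 + 1
11: 23600767 = 11·2145524 + 3
13: 23600767 = 13·1815443 + 8
17: 23600767 = 17·1388280 + 7
19: 23600767 = 19·1242145 + 12
23: 23600767 = 23·1026120 + 7
29: 23600767 = 29·813819 + 16
31: 23600767 = 31·761315 + 2
37: 23600767 = 37·637858 + 21
41: 23600767 = 41·575628 + 19
43: 23600767 = 43·548855 + 2
47: 23600767 = 47·502143 + 46
53: 23600767 = 53·445297 + 26
59: 23600767 = 59·400013

59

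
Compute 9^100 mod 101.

1

9^1 ≡ 9 (mod 101)
9^2 ≡ 9^2 = 81 ≡ 81 (mod 101)
9^4 ≡ 81^2 = 6561 ≡ 97 (mod 101)
9^8 ≡ 97^2 = 9409 ≡ 16 (mod 101)
9^16 ≡ 16^2 = 256 ≡ 54 (mod 101)
9^32 ≡ 54^2 = 2916 ≡ 88 (mod 101)
9^64 ≡ 88^2 = 7744 ≡ 68 (mod 101)
100 = 64 + 32 + 4 in binary powers of 2.
So 9^100 ≡ 68 · 88 · 97 ≡ 1 (mod 101).
Since the result is 1, base 9 gives no evidence that 101 is composite.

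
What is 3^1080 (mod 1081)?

768

3^1 ≡ 3 (mod 1081)
3^2 ≡ 3^2 = 9 ≡ 9 (mod 1081)
3^4 ≡ 9^2 = 81 ≡ 81 (mod 1081)
3^8 ≡ 81^2 = 6561 ≡ 75 (mod 1081)
3^16 ≡ 75^2 = 5625 ≡ 220 (mod 1081)
3^32 ≡ 220^2 = 48400 ≡ 836 (mod 1081)
3^64 ≡ 836^2 = 698896 ≡ 570 (mod 1081)
3^128 ≡ 570^2 = 324900 ≡ 600 (mod 1081)
3^256 ≡ 600^2 = 360000 ≡ 27 (mod 1081)
3^512 ≡ 27^2 = 729 ≡ 729 (mod 1081)
3^1024 ≡ 729^2 = 531441 ≡ 670 (mod 1081)
1080 = 1024 + 32 + 16 + 8 in binary powers of 2.
So 3^1080 ≡ 670 · 836 · 220 · 75 ≡ 768 (mod 1081).
Since 768 ≠ 1, base 3 is a Fermat witness: 1081 is composite.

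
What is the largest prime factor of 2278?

2278 = 2 · 1139
1139 = 17 · 67
67 is prime.
So 2278 = 2 · 17 · 67; the largest prime factor is 67.

67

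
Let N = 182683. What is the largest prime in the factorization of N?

182683 = 31 · 5893
5893 = 71 · 83
83 is prime.
So 182683 = 31 · 71 · 83; the largest prime factor is 83.

83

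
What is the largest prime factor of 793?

793 = 13 · 61
61 is prime.
So 793 = 13 · 61; the largest prime factor is 61.

61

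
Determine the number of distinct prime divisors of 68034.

5

68034 = 2 · 34017
34017 = 3 · 11339
11339 = 17 · 667
667 = 23 · 29
68034 = 2 · 3 · 17 · 23 · 29, which has 5 distinct prime factors.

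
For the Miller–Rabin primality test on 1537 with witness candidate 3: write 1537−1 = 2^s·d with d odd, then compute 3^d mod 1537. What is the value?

1537 − 1 = 1536 = 2^9 · 3, so d = 3.
3^1 ≡ 3 (mod 1537)
3^2 ≡ 3^2 = 9 ≡ 9 (mod 1537)
3 = 2 + 1 in binary powers of 2.
So 3^3 ≡ 9 · 3 ≡ 27 (mod 1537).
Squaring chain: 27 → 729 → 1176 → 1213 → 460 → 1031 → 894 → 1533 → 16; never reaches −1, so base 3 is a Miller–Rabin witness that 1537 is composite.

27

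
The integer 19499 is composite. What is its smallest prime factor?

19499 is odd.
Digit sum 32, not divisible by 3.
Ends in 9: not divisible by 5.
7: 19499 = 7·2785 + 4
11: 19499 = 11·1772 + 7
13: 19499 = 13·1499 + 12
17: 19499 = 17·1147

17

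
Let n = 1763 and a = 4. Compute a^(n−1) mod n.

508

4^1 ≡ 4 (mod 1763)
4^2 ≡ 4^2 = 16 ≡ 16 (mod 1763)
4^4 ≡ 16^2 = 256 ≡ 256 (mod 1763)
4^8 ≡ 256^2 = 65536 ≡ 305 (mod 1763)
4^16 ≡ 305^2 = 93025 ≡ 1349 (mod 1763)
4^32 ≡ 1349^2 = 1819801 ≡ 385 (mod 1763)
4^64 ≡ 385^2 = 148225 ≡ 133 (mod 1763)
4^128 ≡ 133^2 = 17689 ≡ 59 (mod 1763)
4^256 ≡ 59^2 = 3481 ≡ 1718 (mod 1763)
4^512 ≡ 1718^2 = 2951524 ≡ 262 (mod 1763)
4^1024 ≡ 262^2 = 68644 ≡ 1650 (mod 1763)
1762 = 1024 + 512 + 128 + 64 + 32 + 2 in binary powers of 2.
So 4^1762 ≡ 1650 · 262 · 59 · 133 · 385 · 16 ≡ 508 (mod 1763).
Since 508 ≠ 1, base 4 is a Fermat witness: 1763 is composite.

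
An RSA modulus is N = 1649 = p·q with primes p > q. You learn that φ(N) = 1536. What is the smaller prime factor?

17

φ(n) = (p−1)(q−1) = n − (p+q) + 1, so p + q = 1649 − 1536 + 1 = 114.
p and q are the roots of t² − 114t + 1649 = 0.
Discriminant: 114² − 4·1649 = 12996 − 6596 = 6400; √6400 = 80.
q = (114 − 80)/2 = 17, p = (114 + 80)/2 = 97.
Check: 17 · 97 = 1649.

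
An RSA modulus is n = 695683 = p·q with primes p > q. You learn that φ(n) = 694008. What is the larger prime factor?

919

φ(n) = (p−1)(q−1) = n − (p+q) + 1, so p + q = 695683 − 694008 + 1 = 1676.
p and q are the roots of t² − 1676t + 695683 = 0.
Discriminant: 1676² − 4·695683 = 2808976 − 2782732 = 26244; √26244 = 162.
q = (1676 − 162)/2 = 757, p = (1676 + 162)/2 = 919.
Check: 757 · 919 = 695683.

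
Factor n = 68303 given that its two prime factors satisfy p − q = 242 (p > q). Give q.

167

Since p = q + 242, we have 68303 = q(q + 242), so q² + 242q − 68303 = 0.
Discriminant: 242² + 4·68303 = 58564 + 273212 = 331776; √331776 = 576.
q = (−242 + 576)/2 = 167, and p = q + 242 = 409.
Check: 167 · 409 = 68303.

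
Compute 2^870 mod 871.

545

2^1 ≡ 2 (mod 871)
2^2 ≡ 2^2 = 4 ≡ 4 (mod 871)
2^4 ≡ 4^2 = 16 ≡ 16 (mod 871)
2^8 ≡ 16^2 = 256 ≡ 256 (mod 871)
2^16 ≡ 256^2 = 65536 ≡ 211 (mod 871)
2^32 ≡ 211^2 = 44521 ≡ 100 (mod 871)
2^64 ≡ 100^2 = 10000 ≡ 419 (mod 871)
2^128 ≡ 419^2 = 175561 ≡ 490 (mod 871)
2^256 ≡ 490^2 = 240100 ≡ 575 (mod 871)
2^512 ≡ 575^2 = 330625 ≡ 516 (mod 871)
870 = 512 + 256 + 64 + 32 + 4 + 2 in binary powers of 2.
So 2^870 ≡ 516 · 575 · 419 · 100 · 16 · 4 ≡ 545 (mod 871).
Since 545 ≠ 1, base 2 is a Fermat witness: 871 is composite.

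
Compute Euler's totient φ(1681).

Factor: 1681 = 41^2.
φ(1681) = 41^1·(41−1) = 1640.

1640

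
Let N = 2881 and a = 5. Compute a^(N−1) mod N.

5^1 ≡ 5 (mod 2881)
5^2 ≡ 5^2 = 25 ≡ 25 (mod 2881)
5^4 ≡ 25^2 = 625 ≡ 625 (mod 2881)
5^8 ≡ 625^2 = 390625 ≡ 1690 (mod 2881)
5^16 ≡ 1690^2 = 2856100 ≡ 1029 (mod 2881)
5^32 ≡ 1029^2 = 1058841 ≡ 1514 (mod 2881)
5^64 ≡ 1514^2 = 2292196 ≡ 1801 (mod 2881)
5^128 ≡ 1801^2 = 3243601 ≡ 2476 (mod 2881)
5^256 ≡ 2476^2 = 6130576 ≡ 2689 (mod 2881)
5^512 ≡ 2689^2 = 7230721 ≡ 2292 (mod 2881)
5^1024 ≡ 2292^2 = 5253264 ≡ 1201 (mod 2881)
5^2048 ≡ 1201^2 = 1442401 ≡ 1901 (mod 2881)
2880 = 2048 + 512 + 256 + 64 in binary powers of 2.
So 5^2880 ≡ 1901 · 2292 · 2689 · 1801 ≡ 1466 (mod 2881).
Since 1466 ≠ 1, base 5 is a Fermat witness: 2881 is composite.

1466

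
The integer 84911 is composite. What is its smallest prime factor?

84911 is odd.
Digit sum 23, not divisible by 3.
Ends in 1: not divisible by 5.
7: 84911 = 7·12130 + 1
11: 84911 = 11·7719 + 2
13: 84911 = 13·6531 + 8
17: 84911 = 17·4994 + 13
19: 84911 = 19·4469

19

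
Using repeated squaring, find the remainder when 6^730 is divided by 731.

49

6^1 ≡ 6 (mod 731)
6^2 ≡ 6^2 = 36 ≡ 36 (mod 731)
6^4 ≡ 36^2 = 1296 ≡ 565 (mod 731)
6^8 ≡ 565^2 = 319225 ≡ 509 (mod 731)
6^16 ≡ 509^2 = 259081 ≡ 307 (mod 731)
6^32 ≡ 307^2 = 94249 ≡ 681 (mod 731)
6^64 ≡ 681^2 = 463761 ≡ 307 (mod 731)
6^128 ≡ 307^2 = 94249 ≡ 681 (mod 731)
6^256 ≡ 681^2 = 463761 ≡ 307 (mod 731)
6^512 ≡ 307^2 = 94249 ≡ 681 (mod 731)
730 = 512 + 128 + 64 + 16 + 8 + 2 in binary powers of 2.
So 6^730 ≡ 681 · 681 · 307 · 307 · 509 · 36 ≡ 49 (mod 731).
Since 49 ≠ 1, base 6 is a Fermat witness: 731 is composite.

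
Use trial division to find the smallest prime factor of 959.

959 is odd.
Digit sum 23, not divisible by 3.
Ends in 9: not divisible by 5.
7: 959 = 7·137

7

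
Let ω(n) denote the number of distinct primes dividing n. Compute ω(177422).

177422 = 2 · 88711
88711 = 7 · 12673
12673 = 19 · 667
667 = 23 · 29
177422 = 2 · 7 · 19 · 23 · 29, which has 5 distinct prime factors.

5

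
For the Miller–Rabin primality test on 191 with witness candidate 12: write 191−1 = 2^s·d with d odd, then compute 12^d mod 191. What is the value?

1

191 − 1 = 190 = 2^1 · 95, so d = 95.
12^1 ≡ 12 (mod 191)
12^2 ≡ 12^2 = 144 ≡ 144 (mod 191)
12^4 ≡ 144^2 = 20736 ≡ 108 (mod 191)
12^8 ≡ 108^2 = 11664 ≡ 13 (mod 191)
12^16 ≡ 13^2 = 169 ≡ 169 (mod 191)
12^32 ≡ 169^2 = 28561 ≡ 102 (mod 191)
12^64 ≡ 102^2 = 10404 ≡ 90 (mod 191)
95 = 64 + 16 + 8 + 4 + 2 + 1 in binary powers of 2.
So 12^95 ≡ 90 · 169 · 13 · 108 · 144 · 12 ≡ 1 (mod 191).
Since 12^d ≡ 1 (mod 191), base 12 does not prove 191 composite.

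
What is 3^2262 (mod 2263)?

2116

3^1 ≡ 3 (mod 2263)
3^2 ≡ 3^2 = 9 ≡ 9 (mod 2263)
3^4 ≡ 9^2 = 81 ≡ 81 (mod 2263)
3^8 ≡ 81^2 = 6561 ≡ 2035 (mod 2263)
3^16 ≡ 2035^2 = 4141225 ≡ 2198 (mod 2263)
3^32 ≡ 2198^2 = 4831204 ≡ 1962 (mod 2263)
3^64 ≡ 1962^2 = 3849444 ≡ 81 (mod 2263)
3^128 ≡ 81^2 = 6561 ≡ 2035 (mod 2263)
3^256 ≡ 2035^2 = 4141225 ≡ 2198 (mod 2263)
3^512 ≡ 2198^2 = 4831204 ≡ 1962 (mod 2263)
3^1024 ≡ 1962^2 = 3849444 ≡ 81 (mod 2263)
3^2048 ≡ 81^2 = 6561 ≡ 2035 (mod 2263)
2262 = 2048 + 128 + 64 + 16 + 4 + 2 in binary powers of 2.
So 3^2262 ≡ 2035 · 2035 · 81 · 2198 · 81 · 9 ≡ 2116 (mod 2263).
Since 2116 ≠ 1, base 3 is a Fermat witness: 2263 is composite.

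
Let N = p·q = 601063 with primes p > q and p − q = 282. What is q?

Since p = q + 282, we have 601063 = q(q + 282), so q² + 282q − 601063 = 0.
Discriminant: 282² + 4·601063 = 79524 + 2404252 = 2483776; √2483776 = 1576.
q = (−282 + 1576)/2 = 647, and p = q + 282 = 929.
Check: 647 · 929 = 601063.

647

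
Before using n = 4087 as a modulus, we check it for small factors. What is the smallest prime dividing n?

61

4087 is odd.
Digit sum 19, not divisible by 3.
Ends in 7: not divisible by 5.
7: 4087 = 7·583 + 6
11: 4087 = 11·371 + 6
13: 4087 = 13·314 + 5
17: 4087 = 17·240 + 7
19: 4087 = 19·215 + 2
23: 4087 = 23·177 + 16
29: 4087 = 29·140 + 27
31: 4087 = 31·131 + 26
37: 4087 = 37·110 + 17
41: 4087 = 41·99 + 28
43: 4087 = 43·95 + 2
47: 4087 = 47·86 + 45
53: 4087 = 53·77 + 6
59: 4087 = 59·69 + 16
61: 4087 = 61·67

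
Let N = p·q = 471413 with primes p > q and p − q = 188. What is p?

787

Since p = q + 188, we have 471413 = q(q + 188), so q² + 188q − 471413 = 0.
Discriminant: 188² + 4·471413 = 35344 + 1885652 = 1920996; √1920996 = 1386.
q = (−188 + 1386)/2 = 599, and p = q + 188 = 787.
Check: 599 · 787 = 471413.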